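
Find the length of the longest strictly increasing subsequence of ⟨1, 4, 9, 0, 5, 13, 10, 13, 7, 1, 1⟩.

One longest increasing subsequence is 1, 4, 9, 10, 13 (positions 1,2,3,7,8), of length 5; no longer one exists.

5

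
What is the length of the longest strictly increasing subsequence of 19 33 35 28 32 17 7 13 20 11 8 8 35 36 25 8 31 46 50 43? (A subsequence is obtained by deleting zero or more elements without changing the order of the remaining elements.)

7

Let dp[i] be the longest increasing subsequence ending at position i. Then dp = [1, 2, 3, 2, 3, 1, 1, 2, 3, 2, 2, 2, 4, 5, 4, 2, 5, 6, 7, 6].
The maximum is 7; one witness is 19, 28, 32, 35, 36, 46, 50 at positions 1,4,5,13,14,18,19.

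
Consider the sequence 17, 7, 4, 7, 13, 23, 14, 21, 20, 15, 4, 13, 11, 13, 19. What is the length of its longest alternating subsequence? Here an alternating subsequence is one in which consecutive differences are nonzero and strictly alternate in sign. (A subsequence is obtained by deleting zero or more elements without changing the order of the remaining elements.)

9

A longest alternating subsequence is 17, 7, 23, 14, 21, 4, 13, 11, 13 (positions 1,2,6,7,8,11,12,13,14); its 8 consecutive differences strictly alternate in sign, and length 9 is optimal.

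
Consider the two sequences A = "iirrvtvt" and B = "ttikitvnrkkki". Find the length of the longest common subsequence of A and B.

4

Backtracking the LCS table gives one alignment: i (A1,B3) → i (A2,B5) → t (A6,B6) → v (A7,B7).
So the longest common subsequence has length 4.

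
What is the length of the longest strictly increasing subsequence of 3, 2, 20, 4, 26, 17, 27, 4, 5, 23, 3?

4

Scanning left to right, the best length ending at each element is: 3→1, 2→1, 20→2, 4→2, 26→3, 17→3, 27→4, 4→2, 5→3, 23→4, 3→2.
So the longest increasing subsequence has length 4, e.g. 3, 20, 26, 27.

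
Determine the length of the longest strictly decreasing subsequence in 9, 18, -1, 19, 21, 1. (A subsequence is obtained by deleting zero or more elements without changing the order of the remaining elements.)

One longest decreasing subsequence is 9, -1 (positions 1,3), of length 2; no longer one exists.

2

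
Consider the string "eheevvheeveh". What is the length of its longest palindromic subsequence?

Using dp[i][j] = 2 + dp[i+1][j−1] if the ends match, else max(dp[i+1][j], dp[i][j−1]):
dp[1][12] = 8. A witness is heveeveh at positions 2,3,5,8,9,10,11,12.

8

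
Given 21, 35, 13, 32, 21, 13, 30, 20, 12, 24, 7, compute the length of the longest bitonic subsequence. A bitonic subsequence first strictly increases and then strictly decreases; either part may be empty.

7

Let inc[i] be the LIS ending at i and dec[i] the longest strictly decreasing subsequence starting at i. inc = [1, 2, 1, 2, 2, 1, 3, 2, 1, 3, 1], dec = [4, 6, 3, 5, 4, 3, 4, 3, 2, 2, 1].
max_i inc[i]+dec[i]−1 = 7, with one witness 21, 35, 32, 30, 20, 12, 7.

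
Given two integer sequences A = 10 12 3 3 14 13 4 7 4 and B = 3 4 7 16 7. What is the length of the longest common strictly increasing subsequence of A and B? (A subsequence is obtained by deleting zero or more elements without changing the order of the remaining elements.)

A longest common strictly increasing subsequence is 3, 4, 7 (length 3); it appears in order in both A and B, and no longer such subsequence exists.

3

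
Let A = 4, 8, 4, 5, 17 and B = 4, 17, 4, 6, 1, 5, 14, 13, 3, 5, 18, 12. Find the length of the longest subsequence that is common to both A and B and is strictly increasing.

For each value that appears in both, track the longest common increasing run ending there.
The best achievable length is 2; one witness is 4, 17 (A-positions 1,5, B-positions 1,2).

2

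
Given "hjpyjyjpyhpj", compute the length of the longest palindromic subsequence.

9

One longest palindromic subsequence is jpyjyjypj (positions 2,3,4,5,6,7,9,11,12); it reads the same forward and backward, and the interval DP gives dp[1][12] = 9.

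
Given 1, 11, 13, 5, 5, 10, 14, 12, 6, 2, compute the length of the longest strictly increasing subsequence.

Scanning left to right, the best length ending at each element is: 1→1, 11→2, 13→3, 5→2, 5→2, 10→3, 14→4, 12→4, 6→3, 2→2.
So the longest increasing subsequence has length 4, e.g. 1, 11, 13, 14.

4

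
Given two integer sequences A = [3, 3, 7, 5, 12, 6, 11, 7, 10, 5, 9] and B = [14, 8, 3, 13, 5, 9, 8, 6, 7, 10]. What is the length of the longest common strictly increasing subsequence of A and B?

For each value that appears in both, track the longest common increasing run ending there.
The best achievable length is 5; one witness is 3, 5, 6, 7, 10 (A-positions 1,4,6,8,9, B-positions 3,5,8,9,10).

5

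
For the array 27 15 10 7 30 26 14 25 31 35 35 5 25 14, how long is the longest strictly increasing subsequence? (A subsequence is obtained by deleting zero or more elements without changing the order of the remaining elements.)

Scanning left to right, the best length ending at each element is: 27→1, 15→1, 10→1, 7→1, 30→2, 26→2, 14→2, 25→3, 31→4, 35→5, 35→5, 5→1, 25→3, 14→2.
So the longest increasing subsequence has length 5, e.g. 10, 14, 25, 31, 35.

5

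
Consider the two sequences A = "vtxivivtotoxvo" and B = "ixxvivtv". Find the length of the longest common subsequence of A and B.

6

A longest common subsequence is xvivtv (length 6); the LCS DP confirms no longer common subsequence exists.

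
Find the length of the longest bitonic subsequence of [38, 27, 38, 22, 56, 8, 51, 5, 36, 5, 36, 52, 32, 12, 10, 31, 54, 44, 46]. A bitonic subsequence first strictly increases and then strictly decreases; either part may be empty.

Let inc[i] be the LIS ending at i and dec[i] the longest strictly decreasing subsequence starting at i. inc = [1, 1, 2, 1, 3, 1, 3, 1, 2, 1, 2, 4, 2, 2, 2, 3, 5, 4, 5], dec = [5, 4, 5, 3, 6, 2, 5, 1, 4, 1, 4, 4, 3, 2, 1, 1, 2, 1, 1].
max_i inc[i]+dec[i]−1 = 8, with one witness 27, 38, 56, 51, 36, 32, 12, 10.

8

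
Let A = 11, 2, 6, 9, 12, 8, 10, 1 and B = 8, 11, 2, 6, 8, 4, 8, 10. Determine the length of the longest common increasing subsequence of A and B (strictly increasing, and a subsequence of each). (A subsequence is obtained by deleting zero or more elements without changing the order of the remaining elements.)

4

A longest common strictly increasing subsequence is 2, 6, 8, 10 (length 4); it appears in order in both A and B, and no longer such subsequence exists.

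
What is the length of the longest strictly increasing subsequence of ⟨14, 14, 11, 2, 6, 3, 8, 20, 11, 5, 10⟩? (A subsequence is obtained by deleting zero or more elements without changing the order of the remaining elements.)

Scanning left to right, the best length ending at each element is: 14→1, 14→1, 11→1, 2→1, 6→2, 3→2, 8→3, 20→4, 11→4, 5→3, 10→4.
So the longest increasing subsequence has length 4, e.g. 2, 6, 8, 20.

4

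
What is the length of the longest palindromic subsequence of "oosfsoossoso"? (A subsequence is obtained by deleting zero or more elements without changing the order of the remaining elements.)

Using dp[i][j] = 2 + dp[i+1][j−1] if the ends match, else max(dp[i+1][j], dp[i][j−1]):
dp[1][12] = 10. A witness is oossoossoo at positions 1,2,3,5,6,7,8,9,10,12.

10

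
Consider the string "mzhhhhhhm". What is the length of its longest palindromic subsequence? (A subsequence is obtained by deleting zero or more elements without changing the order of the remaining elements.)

One longest palindromic subsequence is mhhhhhhm (positions 1,3,4,5,6,7,8,9); it reads the same forward and backward, and the interval DP gives dp[1][9] = 8.

8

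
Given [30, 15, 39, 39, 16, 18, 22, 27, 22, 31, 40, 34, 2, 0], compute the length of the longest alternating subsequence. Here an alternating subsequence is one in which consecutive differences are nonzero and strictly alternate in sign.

Track the best alternating length ending on an up-step vs a down-step at each position: up/down = 1/1, 1/2, 3/1, 3/1, 3/4, 5/4, 5/4, 5/4, 5/6, 7/4, 7/1, 7/8, 1/8, 1/8.
The maximum over both is 8; one such subsequence is 30, 15, 39, 16, 27, 22, 40, 34.

8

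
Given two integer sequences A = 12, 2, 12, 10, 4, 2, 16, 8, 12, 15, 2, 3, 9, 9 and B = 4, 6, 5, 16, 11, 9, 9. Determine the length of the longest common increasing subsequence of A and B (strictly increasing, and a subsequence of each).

2

For each value that appears in both, track the longest common increasing run ending there.
The best achievable length is 2; one witness is 4, 16 (A-positions 5,7, B-positions 1,4).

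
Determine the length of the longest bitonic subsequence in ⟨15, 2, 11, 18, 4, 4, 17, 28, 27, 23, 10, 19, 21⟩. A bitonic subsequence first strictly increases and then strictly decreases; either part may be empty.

Let inc[i] be the LIS ending at i and dec[i] the longest strictly decreasing subsequence starting at i. inc = [1, 1, 2, 3, 2, 2, 3, 4, 4, 4, 3, 4, 5], dec = [3, 1, 2, 3, 1, 1, 2, 4, 3, 2, 1, 1, 1].
max_i inc[i]+dec[i]−1 = 7, with one witness 2, 11, 18, 28, 27, 23, 21.

7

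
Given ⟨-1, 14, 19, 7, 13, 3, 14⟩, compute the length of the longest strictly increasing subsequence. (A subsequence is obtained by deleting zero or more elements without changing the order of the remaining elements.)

4

Scanning left to right, the best length ending at each element is: -1→1, 14→2, 19→3, 7→2, 13→3, 3→2, 14→4.
So the longest increasing subsequence has length 4, e.g. -1, 7, 13, 14.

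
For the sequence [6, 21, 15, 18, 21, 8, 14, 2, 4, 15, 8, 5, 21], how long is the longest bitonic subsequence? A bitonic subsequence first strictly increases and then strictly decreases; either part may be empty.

7

One longest bitonic subsequence is 6, 15, 18, 21, 15, 8, 5 (positions 1,3,4,5,10,11,12): it rises to 21 then falls. Length 7 is optimal.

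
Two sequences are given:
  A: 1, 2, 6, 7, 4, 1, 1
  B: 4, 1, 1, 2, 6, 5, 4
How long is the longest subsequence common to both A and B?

4

A longest common subsequence is 1, 2, 6, 4 (length 4); the LCS DP confirms no longer common subsequence exists.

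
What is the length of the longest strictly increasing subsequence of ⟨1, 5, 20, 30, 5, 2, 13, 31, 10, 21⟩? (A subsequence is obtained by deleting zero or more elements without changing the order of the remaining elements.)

One longest increasing subsequence is 1, 5, 20, 30, 31 (positions 1,2,3,4,8), of length 5; no longer one exists.

5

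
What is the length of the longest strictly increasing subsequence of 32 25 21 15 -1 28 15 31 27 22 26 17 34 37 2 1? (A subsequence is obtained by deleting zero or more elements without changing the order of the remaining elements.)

Let dp[i] be the longest increasing subsequence ending at position i. Then dp = [1, 1, 1, 1, 1, 2, 2, 3, 3, 3, 4, 3, 5, 6, 2, 2].
The maximum is 6; one witness is -1, 15, 22, 26, 34, 37 at positions 5,7,10,11,13,14.

6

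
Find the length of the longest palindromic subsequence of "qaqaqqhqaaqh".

One longest palindromic subsequence is qaaqhqaaq (positions 1,2,4,5,7,8,9,10,11); it reads the same forward and backward, and the interval DP gives dp[1][12] = 9.

9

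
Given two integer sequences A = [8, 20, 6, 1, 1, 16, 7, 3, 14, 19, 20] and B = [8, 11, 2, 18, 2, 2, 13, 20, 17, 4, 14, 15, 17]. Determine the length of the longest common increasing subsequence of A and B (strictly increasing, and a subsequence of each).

2

For each value that appears in both, track the longest common increasing run ending there.
The best achievable length is 2; one witness is 8, 20 (A-positions 1,2, B-positions 1,8).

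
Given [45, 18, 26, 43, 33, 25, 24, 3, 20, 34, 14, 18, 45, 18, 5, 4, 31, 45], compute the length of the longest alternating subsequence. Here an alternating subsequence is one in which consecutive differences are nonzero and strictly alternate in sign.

9

A longest alternating subsequence is 45, 18, 26, 3, 20, 14, 45, 18, 31 (positions 1,2,3,8,9,11,13,14,17); its 8 consecutive differences strictly alternate in sign, and length 9 is optimal.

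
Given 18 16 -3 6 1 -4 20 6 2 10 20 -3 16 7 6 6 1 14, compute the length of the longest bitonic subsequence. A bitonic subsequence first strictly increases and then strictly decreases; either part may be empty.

One longest bitonic subsequence is -3, 1, 6, 10, 20, 16, 7, 6, 1 (positions 3,5,8,10,11,13,14,16,17): it rises to 20 then falls. Length 9 is optimal.

9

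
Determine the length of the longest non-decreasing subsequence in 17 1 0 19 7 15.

Scanning left to right, the best length ending at each element is: 17→1, 1→1, 0→1, 19→2, 7→2, 15→3.
So the longest non-decreasing subsequence has length 3, e.g. 1, 7, 15.

3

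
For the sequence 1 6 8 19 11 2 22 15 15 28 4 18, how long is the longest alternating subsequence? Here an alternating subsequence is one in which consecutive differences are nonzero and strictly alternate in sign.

Track the best alternating length ending on an up-step vs a down-step at each position: up/down = 1/1, 2/1, 2/1, 2/1, 2/3, 2/3, 4/1, 4/5, 4/5, 6/1, 4/7, 8/7.
The maximum over both is 8; one such subsequence is 1, 19, 11, 22, 15, 28, 4, 18.

8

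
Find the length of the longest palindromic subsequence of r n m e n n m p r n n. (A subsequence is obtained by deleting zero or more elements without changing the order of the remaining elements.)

6

One longest palindromic subsequence is nmnnmn (positions 2,3,5,6,7,11); it reads the same forward and backward, and the interval DP gives dp[1][11] = 6.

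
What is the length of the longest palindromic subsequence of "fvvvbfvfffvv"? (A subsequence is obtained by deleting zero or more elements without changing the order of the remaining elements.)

One longest palindromic subsequence is vvffffvv (positions 2,3,6,8,9,10,11,12); it reads the same forward and backward, and the interval DP gives dp[1][12] = 8.

8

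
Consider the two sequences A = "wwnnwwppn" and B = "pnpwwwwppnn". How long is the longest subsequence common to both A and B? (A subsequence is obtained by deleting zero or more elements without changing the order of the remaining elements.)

A longest common subsequence is wwwwppn (length 7); the LCS DP confirms no longer common subsequence exists.

7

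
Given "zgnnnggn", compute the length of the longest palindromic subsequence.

Using dp[i][j] = 2 + dp[i+1][j−1] if the ends match, else max(dp[i+1][j], dp[i][j−1]):
dp[1][8] = 5. A witness is gnnng at positions 2,3,4,5,7.

5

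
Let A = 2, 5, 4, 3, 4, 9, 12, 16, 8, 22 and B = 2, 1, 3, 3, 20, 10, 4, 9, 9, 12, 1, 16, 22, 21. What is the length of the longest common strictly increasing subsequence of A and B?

For each value that appears in both, track the longest common increasing run ending there.
The best achievable length is 7; one witness is 2, 3, 4, 9, 12, 16, 22 (A-positions 1,4,5,6,7,8,10, B-positions 1,3,7,8,10,12,13).

7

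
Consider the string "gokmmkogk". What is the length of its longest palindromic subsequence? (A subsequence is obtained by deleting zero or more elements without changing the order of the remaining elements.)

8

One longest palindromic subsequence is gokmmkog (positions 1,2,3,4,5,6,7,8); it reads the same forward and backward, and the interval DP gives dp[1][9] = 8.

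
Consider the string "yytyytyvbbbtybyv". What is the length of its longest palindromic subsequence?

9

Using dp[i][j] = 2 + dp[i+1][j−1] if the ends match, else max(dp[i+1][j], dp[i][j−1]):
dp[1][16] = 9. A witness is yytbbbtyy at positions 4,5,6,9,10,11,12,13,15.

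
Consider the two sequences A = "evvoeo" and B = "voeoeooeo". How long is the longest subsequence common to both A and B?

A longest common subsequence is eoeo (length 4); the LCS DP confirms no longer common subsequence exists.

4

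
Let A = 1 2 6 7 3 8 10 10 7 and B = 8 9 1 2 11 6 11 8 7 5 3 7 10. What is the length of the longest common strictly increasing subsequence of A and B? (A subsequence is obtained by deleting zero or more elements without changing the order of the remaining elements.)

5

For each value that appears in both, track the longest common increasing run ending there.
The best achievable length is 5; one witness is 1, 2, 6, 8, 10 (A-positions 1,2,3,6,7, B-positions 3,4,6,8,13).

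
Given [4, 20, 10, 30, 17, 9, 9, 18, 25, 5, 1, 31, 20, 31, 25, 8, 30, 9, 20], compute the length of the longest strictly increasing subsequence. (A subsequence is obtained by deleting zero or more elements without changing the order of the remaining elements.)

Scanning left to right, the best length ending at each element is: 4→1, 20→2, 10→2, 30→3, 17→3, 9→2, 9→2, 18→4, 25→5, 5→2, 1→1, 31→6, 20→5, 31→6, 25→6, 8→3, 30→7, 9→4, 20→5.
So the longest increasing subsequence has length 7, e.g. 4, 10, 17, 18, 20, 25, 30.

7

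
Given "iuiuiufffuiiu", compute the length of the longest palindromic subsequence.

One longest palindromic subsequence is uiiufffuiiu (positions 2,3,5,6,7,8,9,10,11,12,13); it reads the same forward and backward, and the interval DP gives dp[1][13] = 11.

11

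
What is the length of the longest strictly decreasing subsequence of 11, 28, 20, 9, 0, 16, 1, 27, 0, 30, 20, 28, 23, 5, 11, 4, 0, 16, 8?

One longest decreasing subsequence is 28, 20, 9, 5, 4, 0 (positions 2,3,4,14,16,17), of length 6; no longer one exists.

6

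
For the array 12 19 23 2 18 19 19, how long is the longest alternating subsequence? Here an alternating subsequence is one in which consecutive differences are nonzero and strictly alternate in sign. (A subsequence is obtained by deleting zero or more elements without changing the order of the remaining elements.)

4

A longest alternating subsequence is 12, 19, 2, 18 (positions 1,2,4,5); its 3 consecutive differences strictly alternate in sign, and length 4 is optimal.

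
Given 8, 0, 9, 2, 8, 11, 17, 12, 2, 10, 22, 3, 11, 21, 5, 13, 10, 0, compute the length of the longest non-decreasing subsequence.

6

Let dp[i] be the longest non-decreasing subsequence ending at position i. Then dp = [1, 1, 2, 2, 3, 4, 5, 5, 3, 4, 6, 4, 5, 6, 5, 6, 6, 2].
The maximum is 6; one witness is 0, 2, 8, 11, 17, 22 at positions 2,4,5,6,7,11.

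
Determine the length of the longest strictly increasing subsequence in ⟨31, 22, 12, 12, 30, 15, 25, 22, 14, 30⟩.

Scanning left to right, the best length ending at each element is: 31→1, 22→1, 12→1, 12→1, 30→2, 15→2, 25→3, 22→3, 14→2, 30→4.
So the longest increasing subsequence has length 4, e.g. 12, 15, 25, 30.

4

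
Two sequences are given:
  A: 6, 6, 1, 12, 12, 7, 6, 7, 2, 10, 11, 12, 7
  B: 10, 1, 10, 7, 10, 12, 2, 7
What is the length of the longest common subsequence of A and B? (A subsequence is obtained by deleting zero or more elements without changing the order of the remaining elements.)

A longest common subsequence is 1, 7, 10, 12, 7 (length 5); the LCS DP confirms no longer common subsequence exists.

5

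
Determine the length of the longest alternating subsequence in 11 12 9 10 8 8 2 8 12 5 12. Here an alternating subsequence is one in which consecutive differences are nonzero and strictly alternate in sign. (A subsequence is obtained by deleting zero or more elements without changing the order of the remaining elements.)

8

Track the best alternating length ending on an up-step vs a down-step at each position: up/down = 1/1, 2/1, 1/3, 4/3, 1/5, 1/5, 1/5, 6/5, 6/1, 6/7, 8/1.
The maximum over both is 8; one such subsequence is 11, 12, 9, 10, 2, 8, 5, 12.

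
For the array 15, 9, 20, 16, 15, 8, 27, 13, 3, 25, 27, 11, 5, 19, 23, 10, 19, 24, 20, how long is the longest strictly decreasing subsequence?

Scanning left to right, the best length ending at each element is: 15→1, 9→2, 20→1, 16→2, 15→3, 8→4, 27→1, 13→4, 3→5, 25→2, 27→1, 11→5, 5→6, 19→3, 23→3, 10→6, 19→4, 24→3, 20→4.
So the longest decreasing subsequence has length 6, e.g. 20, 16, 15, 13, 11, 5.

6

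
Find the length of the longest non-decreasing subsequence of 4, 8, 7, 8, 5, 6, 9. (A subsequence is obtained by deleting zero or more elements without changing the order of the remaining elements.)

4

Let dp[i] be the longest non-decreasing subsequence ending at position i. Then dp = [1, 2, 2, 3, 2, 3, 4].
The maximum is 4; one witness is 4, 8, 8, 9 at positions 1,2,4,7.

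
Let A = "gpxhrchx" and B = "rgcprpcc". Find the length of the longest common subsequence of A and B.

4

Backtracking the LCS table gives one alignment: g (A1,B2) → p (A2,B4) → r (A5,B5) → c (A6,B8).
So the longest common subsequence has length 4.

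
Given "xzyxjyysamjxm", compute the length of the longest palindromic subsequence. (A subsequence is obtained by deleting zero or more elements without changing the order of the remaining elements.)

6

Using dp[i][j] = 2 + dp[i+1][j−1] if the ends match, else max(dp[i+1][j], dp[i][j−1]):
dp[1][13] = 6. A witness is xjyyjx at positions 4,5,6,7,11,12.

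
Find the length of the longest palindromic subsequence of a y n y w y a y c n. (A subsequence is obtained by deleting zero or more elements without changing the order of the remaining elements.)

5

One longest palindromic subsequence is nyayn (positions 3,6,7,8,10); it reads the same forward and backward, and the interval DP gives dp[1][10] = 5.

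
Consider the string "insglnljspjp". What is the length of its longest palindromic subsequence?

One longest palindromic subsequence is slnls (positions 3,5,6,7,9); it reads the same forward and backward, and the interval DP gives dp[1][12] = 5.

5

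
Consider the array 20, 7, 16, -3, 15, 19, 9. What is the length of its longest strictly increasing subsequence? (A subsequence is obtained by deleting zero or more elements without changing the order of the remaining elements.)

Let dp[i] be the longest increasing subsequence ending at position i. Then dp = [1, 1, 2, 1, 2, 3, 2].
The maximum is 3; one witness is 7, 16, 19 at positions 2,3,6.

3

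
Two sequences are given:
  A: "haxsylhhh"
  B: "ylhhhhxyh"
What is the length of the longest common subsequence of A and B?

5

Backtracking the LCS table gives one alignment: y (A5,B1) → l (A6,B2) → h (A7,B5) → h (A8,B6) → h (A9,B9).
So the longest common subsequence has length 5.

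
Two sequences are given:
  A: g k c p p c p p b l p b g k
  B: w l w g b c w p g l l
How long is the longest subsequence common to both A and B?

4

Backtracking the LCS table gives one alignment: g (A1,B4) → c (A3,B6) → p (A4,B8) → l (A10,B11).
So the longest common subsequence has length 4.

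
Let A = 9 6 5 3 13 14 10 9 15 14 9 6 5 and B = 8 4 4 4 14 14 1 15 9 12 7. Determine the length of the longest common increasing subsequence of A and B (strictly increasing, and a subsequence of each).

2

For each value that appears in both, track the longest common increasing run ending there.
The best achievable length is 2; one witness is 14, 15 (A-positions 6,9, B-positions 5,8).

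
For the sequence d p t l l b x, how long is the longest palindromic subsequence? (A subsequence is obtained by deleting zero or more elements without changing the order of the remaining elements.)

2

One longest palindromic subsequence is ll (positions 4,5); it reads the same forward and backward, and the interval DP gives dp[1][7] = 2.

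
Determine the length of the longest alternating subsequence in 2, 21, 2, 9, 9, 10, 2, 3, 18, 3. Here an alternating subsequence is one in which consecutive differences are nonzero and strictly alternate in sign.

Track the best alternating length ending on an up-step vs a down-step at each position: up/down = 1/1, 2/1, 1/3, 4/3, 4/3, 4/3, 1/5, 6/5, 6/3, 6/7.
The maximum over both is 7; one such subsequence is 2, 21, 2, 9, 2, 18, 3.

7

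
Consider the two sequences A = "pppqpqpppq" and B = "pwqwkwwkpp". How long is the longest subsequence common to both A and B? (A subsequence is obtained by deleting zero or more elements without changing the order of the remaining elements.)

Backtracking the LCS table gives one alignment: p (A1,B1) → q (A4,B3) → p (A8,B9) → p (A9,B10).
So the longest common subsequence has length 4.

4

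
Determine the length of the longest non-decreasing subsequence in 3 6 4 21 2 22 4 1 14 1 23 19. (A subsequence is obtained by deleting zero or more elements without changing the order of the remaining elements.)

Let dp[i] be the longest non-decreasing subsequence ending at position i. Then dp = [1, 2, 2, 3, 1, 4, 3, 1, 4, 2, 5, 5].
The maximum is 5; one witness is 3, 6, 21, 22, 23 at positions 1,2,4,6,11.

5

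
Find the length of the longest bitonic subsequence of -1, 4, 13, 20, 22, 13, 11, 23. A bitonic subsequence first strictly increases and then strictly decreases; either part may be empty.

One longest bitonic subsequence is -1, 4, 13, 20, 22, 13, 11 (positions 1,2,3,4,5,6,7): it rises to 22 then falls. Length 7 is optimal.

7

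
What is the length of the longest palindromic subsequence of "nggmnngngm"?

One longest palindromic subsequence is ggnngg (positions 2,3,5,6,7,9); it reads the same forward and backward, and the interval DP gives dp[1][10] = 6.

6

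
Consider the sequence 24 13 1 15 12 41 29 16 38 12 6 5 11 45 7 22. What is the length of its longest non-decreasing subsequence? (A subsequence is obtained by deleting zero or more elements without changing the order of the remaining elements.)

5

Let dp[i] be the longest non-decreasing subsequence ending at position i. Then dp = [1, 1, 1, 2, 2, 3, 3, 3, 4, 3, 2, 2, 3, 5, 3, 4].
The maximum is 5; one witness is 13, 15, 29, 38, 45 at positions 2,4,7,9,14.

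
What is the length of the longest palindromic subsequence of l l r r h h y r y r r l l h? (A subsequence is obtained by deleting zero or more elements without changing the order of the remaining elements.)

One longest palindromic subsequence is llrryryrrll (positions 1,2,3,4,7,8,9,10,11,12,13); it reads the same forward and backward, and the interval DP gives dp[1][14] = 11.

11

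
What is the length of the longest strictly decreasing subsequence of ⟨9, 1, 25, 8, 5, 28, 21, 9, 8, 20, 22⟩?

One longest decreasing subsequence is 25, 21, 9, 8 (positions 3,7,8,9), of length 4; no longer one exists.

4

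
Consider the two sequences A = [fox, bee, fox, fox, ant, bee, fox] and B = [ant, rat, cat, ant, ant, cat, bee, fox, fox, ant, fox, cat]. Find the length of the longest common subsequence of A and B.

Backtracking the LCS table gives one alignment: bee (A2,B7) → fox (A3,B8) → fox (A4,B9) → ant (A5,B10) → fox (A7,B11).
So the longest common subsequence has length 5.

5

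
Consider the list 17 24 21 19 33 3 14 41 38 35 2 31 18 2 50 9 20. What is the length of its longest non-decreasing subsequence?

Let dp[i] be the longest non-decreasing subsequence ending at position i. Then dp = [1, 2, 2, 2, 3, 1, 2, 4, 4, 4, 1, 3, 3, 2, 5, 3, 4].
The maximum is 5; one witness is 17, 24, 33, 41, 50 at positions 1,2,5,8,15.

5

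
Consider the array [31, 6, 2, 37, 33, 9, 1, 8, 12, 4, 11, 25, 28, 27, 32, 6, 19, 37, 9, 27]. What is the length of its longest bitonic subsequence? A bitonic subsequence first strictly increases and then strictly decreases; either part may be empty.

Let inc[i] be the LIS ending at i and dec[i] the longest strictly decreasing subsequence starting at i. inc = [1, 1, 1, 2, 2, 2, 1, 2, 3, 2, 3, 4, 5, 5, 6, 3, 4, 7, 4, 5], dec = [5, 3, 2, 6, 5, 3, 1, 2, 3, 1, 2, 3, 4, 3, 3, 1, 2, 2, 1, 1].
max_i inc[i]+dec[i]−1 = 8, with one witness 6, 9, 12, 25, 28, 27, 19, 9.

8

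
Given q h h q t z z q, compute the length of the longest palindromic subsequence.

4

One longest palindromic subsequence is qzzq (positions 1,6,7,8); it reads the same forward and backward, and the interval DP gives dp[1][8] = 4.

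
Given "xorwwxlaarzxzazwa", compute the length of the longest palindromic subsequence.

Using dp[i][j] = 2 + dp[i+1][j−1] if the ends match, else max(dp[i+1][j], dp[i][j−1]):
dp[1][17] = 7. A witness is aazxzaa at positions 8,9,11,12,13,14,17.

7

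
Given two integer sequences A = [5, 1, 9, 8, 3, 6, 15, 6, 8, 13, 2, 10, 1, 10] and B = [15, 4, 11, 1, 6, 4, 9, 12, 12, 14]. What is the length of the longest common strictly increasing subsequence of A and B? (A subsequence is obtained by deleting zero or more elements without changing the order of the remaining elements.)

2

For each value that appears in both, track the longest common increasing run ending there.
The best achievable length is 2; one witness is 1, 6 (A-positions 2,6, B-positions 4,5).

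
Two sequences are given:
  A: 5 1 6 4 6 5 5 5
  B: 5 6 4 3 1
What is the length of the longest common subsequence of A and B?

Backtracking the LCS table gives one alignment: 5 (A1,B1) → 6 (A3,B2) → 4 (A4,B3).
So the longest common subsequence has length 3.

3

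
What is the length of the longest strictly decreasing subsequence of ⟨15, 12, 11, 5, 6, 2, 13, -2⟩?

6

One longest decreasing subsequence is 15, 12, 11, 5, 2, -2 (positions 1,2,3,4,6,8), of length 6; no longer one exists.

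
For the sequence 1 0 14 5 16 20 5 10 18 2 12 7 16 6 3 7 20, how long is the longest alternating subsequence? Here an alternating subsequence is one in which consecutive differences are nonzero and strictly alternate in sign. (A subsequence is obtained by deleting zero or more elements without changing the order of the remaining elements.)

A longest alternating subsequence is 1, 0, 14, 5, 16, 5, 10, 2, 12, 7, 16, 6, 7 (positions 1,2,3,4,5,7,8,10,11,12,13,14,16); its 12 consecutive differences strictly alternate in sign, and length 13 is optimal.

13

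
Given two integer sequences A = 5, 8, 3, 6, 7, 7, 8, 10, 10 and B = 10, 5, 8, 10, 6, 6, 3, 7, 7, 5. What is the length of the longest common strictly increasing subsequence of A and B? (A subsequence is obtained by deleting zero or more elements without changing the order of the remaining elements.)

3

For each value that appears in both, track the longest common increasing run ending there.
The best achievable length is 3; one witness is 5, 8, 10 (A-positions 1,2,8, B-positions 2,3,4).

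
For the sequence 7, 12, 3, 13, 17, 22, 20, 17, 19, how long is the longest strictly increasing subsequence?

Let dp[i] be the longest increasing subsequence ending at position i. Then dp = [1, 2, 1, 3, 4, 5, 5, 4, 5].
The maximum is 5; one witness is 7, 12, 13, 17, 22 at positions 1,2,4,5,6.

5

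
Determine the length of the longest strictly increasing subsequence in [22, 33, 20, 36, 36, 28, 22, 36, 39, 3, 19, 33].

4

Let dp[i] be the longest increasing subsequence ending at position i. Then dp = [1, 2, 1, 3, 3, 2, 2, 3, 4, 1, 2, 3].
The maximum is 4; one witness is 22, 33, 36, 39 at positions 1,2,4,9.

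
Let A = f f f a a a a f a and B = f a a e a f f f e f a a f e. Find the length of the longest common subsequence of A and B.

6

A longest common subsequence is fffaaf (length 6); the LCS DP confirms no longer common subsequence exists.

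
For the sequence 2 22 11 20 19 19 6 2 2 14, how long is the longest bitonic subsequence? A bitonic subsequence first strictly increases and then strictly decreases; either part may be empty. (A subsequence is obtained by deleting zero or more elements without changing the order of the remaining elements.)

One longest bitonic subsequence is 2, 22, 20, 19, 6, 2 (positions 1,2,4,6,7,9): it rises to 22 then falls. Length 6 is optimal.

6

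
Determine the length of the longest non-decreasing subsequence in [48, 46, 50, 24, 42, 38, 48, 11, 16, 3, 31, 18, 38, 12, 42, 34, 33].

Scanning left to right, the best length ending at each element is: 48→1, 46→1, 50→2, 24→1, 42→2, 38→2, 48→3, 11→1, 16→2, 3→1, 31→3, 18→3, 38→4, 12→2, 42→5, 34→4, 33→4.
So the longest non-decreasing subsequence has length 5, e.g. 11, 16, 31, 38, 42.

5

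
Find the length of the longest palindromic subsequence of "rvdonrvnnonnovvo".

9

One longest palindromic subsequence is ovnnonnvo (positions 4,7,8,9,10,11,12,15,16); it reads the same forward and backward, and the interval DP gives dp[1][16] = 9.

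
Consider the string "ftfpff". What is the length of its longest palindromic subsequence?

Using dp[i][j] = 2 + dp[i+1][j−1] if the ends match, else max(dp[i+1][j], dp[i][j−1]):
dp[1][6] = 5. A witness is ffpff at positions 1,3,4,5,6.

5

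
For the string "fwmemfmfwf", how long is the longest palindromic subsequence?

7

Using dp[i][j] = 2 + dp[i+1][j−1] if the ends match, else max(dp[i+1][j], dp[i][j−1]):
dp[1][10] = 7. A witness is fwfmfwf at positions 1,2,6,7,8,9,10.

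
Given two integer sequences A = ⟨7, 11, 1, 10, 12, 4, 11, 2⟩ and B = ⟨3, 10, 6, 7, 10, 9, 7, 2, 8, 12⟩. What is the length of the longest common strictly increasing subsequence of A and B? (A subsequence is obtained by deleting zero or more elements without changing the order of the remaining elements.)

A longest common strictly increasing subsequence is 7, 10, 12 (length 3); it appears in order in both A and B, and no longer such subsequence exists.

3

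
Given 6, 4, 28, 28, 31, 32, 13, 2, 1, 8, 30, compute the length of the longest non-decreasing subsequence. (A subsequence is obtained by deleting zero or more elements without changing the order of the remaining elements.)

Scanning left to right, the best length ending at each element is: 6→1, 4→1, 28→2, 28→3, 31→4, 32→5, 13→2, 2→1, 1→1, 8→2, 30→4.
So the longest non-decreasing subsequence has length 5, e.g. 6, 28, 28, 31, 32.

5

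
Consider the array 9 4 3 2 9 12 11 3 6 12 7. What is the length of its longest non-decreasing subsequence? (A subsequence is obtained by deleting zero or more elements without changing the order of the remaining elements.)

4

One longest non-decreasing subsequence is 9, 9, 12, 12 (positions 1,5,6,10), of length 4; no longer one exists.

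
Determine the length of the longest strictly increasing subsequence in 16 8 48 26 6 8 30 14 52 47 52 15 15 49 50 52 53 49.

8

Scanning left to right, the best length ending at each element is: 16→1, 8→1, 48→2, 26→2, 6→1, 8→2, 30→3, 14→3, 52→4, 47→4, 52→5, 15→4, 15→4, 49→5, 50→6, 52→7, 53→8, 49→5.
So the longest increasing subsequence has length 8, e.g. 16, 26, 30, 47, 49, 50, 52, 53.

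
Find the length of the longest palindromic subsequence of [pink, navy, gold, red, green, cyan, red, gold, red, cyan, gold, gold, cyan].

7

One longest palindromic subsequence is gold cyan red gold red cyan gold (positions 3,6,7,8,9,10,12); it reads the same forward and backward, and the interval DP gives dp[1][13] = 7.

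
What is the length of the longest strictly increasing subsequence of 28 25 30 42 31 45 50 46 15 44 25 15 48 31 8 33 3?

6

One longest increasing subsequence is 28, 30, 42, 45, 46, 48 (positions 1,3,4,6,8,13), of length 6; no longer one exists.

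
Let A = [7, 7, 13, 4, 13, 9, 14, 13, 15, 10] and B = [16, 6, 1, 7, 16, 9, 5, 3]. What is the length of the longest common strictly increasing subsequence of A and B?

A longest common strictly increasing subsequence is 7, 9 (length 2); it appears in order in both A and B, and no longer such subsequence exists.

2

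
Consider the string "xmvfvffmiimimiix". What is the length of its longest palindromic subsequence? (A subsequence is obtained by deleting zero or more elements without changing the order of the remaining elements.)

9

One longest palindromic subsequence is xiimimiix (positions 1,9,10,11,12,13,14,15,16); it reads the same forward and backward, and the interval DP gives dp[1][16] = 9.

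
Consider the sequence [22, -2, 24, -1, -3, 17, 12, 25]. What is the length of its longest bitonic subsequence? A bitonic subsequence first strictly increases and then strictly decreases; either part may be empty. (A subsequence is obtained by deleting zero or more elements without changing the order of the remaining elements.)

One longest bitonic subsequence is 22, 24, 17, 12 (positions 1,3,6,7): it rises to 24 then falls. Length 4 is optimal.

4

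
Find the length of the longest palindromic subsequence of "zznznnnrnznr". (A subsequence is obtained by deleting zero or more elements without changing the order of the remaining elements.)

One longest palindromic subsequence is nznnnnzn (positions 3,4,5,6,7,9,10,11); it reads the same forward and backward, and the interval DP gives dp[1][12] = 8.

8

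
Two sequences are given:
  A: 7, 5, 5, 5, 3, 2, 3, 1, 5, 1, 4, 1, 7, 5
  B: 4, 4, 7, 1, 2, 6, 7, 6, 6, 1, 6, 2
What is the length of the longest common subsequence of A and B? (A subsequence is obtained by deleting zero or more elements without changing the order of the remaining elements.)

A longest common subsequence is 7, 2, 1 (length 3); the LCS DP confirms no longer common subsequence exists.

3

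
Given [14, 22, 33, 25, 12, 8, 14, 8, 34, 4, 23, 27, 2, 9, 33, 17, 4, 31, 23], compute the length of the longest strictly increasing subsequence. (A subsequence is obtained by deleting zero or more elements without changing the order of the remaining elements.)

5

Let dp[i] be the longest increasing subsequence ending at position i. Then dp = [1, 2, 3, 3, 1, 1, 2, 1, 4, 1, 3, 4, 1, 2, 5, 3, 2, 5, 4].
The maximum is 5; one witness is 14, 22, 25, 27, 33 at positions 1,2,4,12,15.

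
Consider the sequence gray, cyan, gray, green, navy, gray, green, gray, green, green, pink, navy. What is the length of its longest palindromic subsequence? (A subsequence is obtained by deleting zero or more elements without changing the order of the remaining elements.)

5

Using dp[i][j] = 2 + dp[i+1][j−1] if the ends match, else max(dp[i+1][j], dp[i][j−1]):
dp[1][12] = 5. A witness is navy green green green navy at positions 5,7,9,10,12.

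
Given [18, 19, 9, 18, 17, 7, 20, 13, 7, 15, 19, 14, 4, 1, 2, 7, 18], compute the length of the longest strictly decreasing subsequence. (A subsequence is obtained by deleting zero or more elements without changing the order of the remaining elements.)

7

One longest decreasing subsequence is 19, 18, 17, 13, 7, 4, 1 (positions 2,4,5,8,9,13,14), of length 7; no longer one exists.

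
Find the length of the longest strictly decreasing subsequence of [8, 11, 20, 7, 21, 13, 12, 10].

4

One longest decreasing subsequence is 20, 13, 12, 10 (positions 3,6,7,8), of length 4; no longer one exists.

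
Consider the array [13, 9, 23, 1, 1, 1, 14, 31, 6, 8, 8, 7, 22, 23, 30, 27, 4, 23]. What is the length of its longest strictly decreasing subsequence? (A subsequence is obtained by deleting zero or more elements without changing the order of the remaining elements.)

5

Scanning left to right, the best length ending at each element is: 13→1, 9→2, 23→1, 1→3, 1→3, 1→3, 14→2, 31→1, 6→3, 8→3, 8→3, 7→4, 22→2, 23→2, 30→2, 27→3, 4→5, 23→4.
So the longest decreasing subsequence has length 5, e.g. 13, 9, 8, 7, 4.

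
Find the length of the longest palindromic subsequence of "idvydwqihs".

5

One longest palindromic subsequence is idydi (positions 1,2,4,5,8); it reads the same forward and backward, and the interval DP gives dp[1][10] = 5.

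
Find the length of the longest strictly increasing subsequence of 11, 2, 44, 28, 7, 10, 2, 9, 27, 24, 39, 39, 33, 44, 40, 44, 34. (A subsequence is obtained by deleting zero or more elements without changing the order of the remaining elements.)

Let dp[i] be the longest increasing subsequence ending at position i. Then dp = [1, 1, 2, 2, 2, 3, 1, 3, 4, 4, 5, 5, 5, 6, 6, 7, 6].
The maximum is 7; one witness is 2, 7, 10, 27, 39, 40, 44 at positions 2,5,6,9,11,15,16.

7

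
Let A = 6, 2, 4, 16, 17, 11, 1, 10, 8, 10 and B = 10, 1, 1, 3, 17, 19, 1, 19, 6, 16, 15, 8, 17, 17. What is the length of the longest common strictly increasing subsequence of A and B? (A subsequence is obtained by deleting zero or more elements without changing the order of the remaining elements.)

3

A longest common strictly increasing subsequence is 6, 16, 17 (length 3); it appears in order in both A and B, and no longer such subsequence exists.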